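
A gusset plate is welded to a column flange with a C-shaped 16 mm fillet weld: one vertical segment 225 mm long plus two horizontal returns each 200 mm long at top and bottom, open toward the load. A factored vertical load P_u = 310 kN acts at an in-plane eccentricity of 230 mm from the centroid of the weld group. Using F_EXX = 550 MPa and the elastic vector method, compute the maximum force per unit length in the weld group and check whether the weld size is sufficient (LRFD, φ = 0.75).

f_max ≈ 1840 N/mm; adequate

Total weld length L_w = 625 mm. Treat welds as unit-width lines.
Centroid: x̄ = 2×200×100 / 625 = 64 mm from the vertical weld.
Polar moment about centroid: J = I_x + I_y = [225³/12 + 2×200×112.5²] + [225×64² + 2(200³/12 + 200×36²)] = 8785000 mm³.
Direct shear f_v = P/L_w = 310×10³ / 625 = 496 N/mm (vertical).
Torsion M = P·e = 310×10³ × 230 = 71300000 N·mm.
Critical point at (x, y) = (136, 112.5) from centroid. f_tx = M·y/J = 913.1 N/mm; f_ty = M·x/J = 1104 N/mm.
Resultant f_max = √[f_tx² + (f_v + f_ty)²] = √[913.1² + (496 + 1104)²] = 1842 N/mm.
Capacity per unit length: φr_n = 0.75 × 0.6 × 550 × (0.707 × 16) = 2800 N/mm.
1842 ≤ 2800 → adequate.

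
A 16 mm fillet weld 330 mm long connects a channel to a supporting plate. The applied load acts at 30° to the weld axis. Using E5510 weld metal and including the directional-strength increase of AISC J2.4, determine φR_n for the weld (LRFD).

E55XX → F_EXX = 550 MPa.
t_e = 0.707 × 16 = 11.31 mm; A_we = 11.31 × 330 = 3733 mm².
Directional factor: 1.0 + 0.5 sin^1.5(30°) = 1.177.
F_nw = 0.6 × 550 × 1.177 = 388.3 MPa.
φR_n = 0.75 × 388.3 × 3733 × 10⁻³ = 1087 kN.

φR_n ≈ 1090 kN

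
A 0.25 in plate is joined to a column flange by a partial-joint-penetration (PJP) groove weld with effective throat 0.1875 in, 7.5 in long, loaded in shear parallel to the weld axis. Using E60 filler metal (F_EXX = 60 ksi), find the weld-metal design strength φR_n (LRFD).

φR_n ≈ 38 kip

Effective throat (given) t_e = 0.1875 in.
A_we = 0.1875 × 7.5 = 1.406 in².
F_nw = 0.6 F_EXX = 36 ksi.
φR_n = 0.75 × 36 × 1.406 = 37.97 kip.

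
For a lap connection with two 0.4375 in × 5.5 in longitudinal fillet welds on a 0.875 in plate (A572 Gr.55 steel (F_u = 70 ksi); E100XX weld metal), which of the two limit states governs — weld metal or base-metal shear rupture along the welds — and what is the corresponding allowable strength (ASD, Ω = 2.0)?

R_n/Ω ≈ 102 kip (weld metal governs)

E100XX → F_EXX = 100 ksi.
t_e = 0.707 × 0.4375 = 0.3093 in; L = 11 in.
Weld metal: R_n/Ω = (1/2.0) × 0.6 × 100 × 0.3093 × 11 = 102.1 kip.
Base metal (shear rupture): R_n/Ω = (1/2.0) × 0.6 × 70 × 0.875 × 11 = 202.1 kip.
Governing: weld metal.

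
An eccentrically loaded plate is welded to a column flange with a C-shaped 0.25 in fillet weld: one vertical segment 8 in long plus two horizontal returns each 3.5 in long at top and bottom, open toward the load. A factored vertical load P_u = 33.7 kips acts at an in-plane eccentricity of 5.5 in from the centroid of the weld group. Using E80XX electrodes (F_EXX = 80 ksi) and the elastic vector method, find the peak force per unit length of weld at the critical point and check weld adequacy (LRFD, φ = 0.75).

Total weld length L_w = 15 in. Treat welds as unit-width lines.
Centroid: x̄ = 2×3.5×1.75 / 15 = 0.8167 in from the vertical weld.
Polar moment about centroid: J = I_x + I_y = [8³/12 + 2×3.5×4²] + [8×0.8167² + 2(3.5³/12 + 3.5×0.9333²)] = 173.2 in³.
Direct shear f_v = P/L_w = 33.7 / 15 = 2.247 kip/in (vertical).
Torsion M = P·e = 33.7 × 5.5 = 185.35 kip·in.
Critical point at (x, y) = (2.683, 4) from centroid. f_tx = M·y/J = 4.279 kip/in; f_ty = M·x/J = 2.871 kip/in.
Resultant f_max = √[f_tx² + (f_v + f_ty)²] = √[4.279² + (2.247 + 2.871)²] = 6.671 kip/in.
Capacity per unit length: φr_n = 0.75 × 0.6 × 80 × (0.707 × 0.25) = 6.363 kip/in.
6.671 > 6.363 → NOT adequate.

f_max ≈ 6.67 kip/in; NOT adequate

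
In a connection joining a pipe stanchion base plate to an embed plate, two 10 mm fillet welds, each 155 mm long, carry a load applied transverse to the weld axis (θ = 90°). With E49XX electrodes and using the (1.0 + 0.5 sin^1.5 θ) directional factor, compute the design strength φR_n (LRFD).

E49XX → F_EXX = 490 MPa.
t_e = 0.707 × 10 = 7.07 mm; A_we = 7.07 × 310 = 2192 mm².
Directional factor: 1.0 + 0.5 sin^1.5(90°) = 1.5.
F_nw = 0.6 × 490 × 1.5 = 441 MPa.
φR_n = 0.75 × 441 × 2192 × 10⁻³ = 724.9 kN.

φR_n ≈ 725 kN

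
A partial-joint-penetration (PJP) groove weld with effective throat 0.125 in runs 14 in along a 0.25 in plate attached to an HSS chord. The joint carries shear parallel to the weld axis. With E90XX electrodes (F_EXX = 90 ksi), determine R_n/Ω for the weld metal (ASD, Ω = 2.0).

R_n/Ω ≈ 47.2 kip

Effective throat (given) t_e = 0.125 in.
A_we = 0.125 × 14 = 1.75 in².
F_nw = 0.6 F_EXX = 54 ksi.
R_n/Ω = (54 × 1.75) / 2.0 = 47.25 kip.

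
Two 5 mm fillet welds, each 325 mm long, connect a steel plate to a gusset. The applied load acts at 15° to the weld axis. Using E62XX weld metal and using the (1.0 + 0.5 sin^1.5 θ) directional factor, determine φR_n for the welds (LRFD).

φR_n ≈ 683 kN

E62XX → F_EXX = 620 MPa.
t_e = 0.707 × 5 = 3.535 mm; A_we = 3.535 × 650 = 2298 mm².
Directional factor: 1.0 + 0.5 sin^1.5(15°) = 1.066.
F_nw = 0.6 × 620 × 1.066 = 396.5 MPa.
φR_n = 0.75 × 396.5 × 2298 × 10⁻³ = 683.3 kN.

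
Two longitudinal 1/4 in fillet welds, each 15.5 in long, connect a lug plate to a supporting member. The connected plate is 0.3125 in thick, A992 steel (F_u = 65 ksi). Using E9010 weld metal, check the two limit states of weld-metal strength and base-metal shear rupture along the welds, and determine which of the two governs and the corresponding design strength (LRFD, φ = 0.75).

φR_n ≈ 222 kips (weld metal governs)

E90XX → F_EXX = 90 ksi.
t_e = 0.707 × 0.25 = 0.1767 in; L = 31 in.
Weld metal: φR_n = 0.75 × 0.6 × 90 × 0.1767 × 31 = 221.9 kips.
Base metal (shear rupture): φR_n = 0.75 × 0.6 × 65 × 0.3125 × 31 = 283.4 kips.
Governing: weld metal.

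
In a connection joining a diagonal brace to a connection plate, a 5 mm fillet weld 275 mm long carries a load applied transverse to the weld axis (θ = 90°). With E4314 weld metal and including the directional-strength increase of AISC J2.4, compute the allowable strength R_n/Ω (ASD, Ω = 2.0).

E43XX → F_EXX = 430 MPa.
t_e = 0.707 × 5 = 3.535 mm; A_we = 3.535 × 275 = 972.1 mm².
Directional factor: 1.0 + 0.5 sin^1.5(90°) = 1.5.
F_nw = 0.6 × 430 × 1.5 = 387 MPa.
R_n/Ω = (387 × 972.1) / 2.0 × 10⁻³ = 188.1 kN.

R_n/Ω ≈ 188 kN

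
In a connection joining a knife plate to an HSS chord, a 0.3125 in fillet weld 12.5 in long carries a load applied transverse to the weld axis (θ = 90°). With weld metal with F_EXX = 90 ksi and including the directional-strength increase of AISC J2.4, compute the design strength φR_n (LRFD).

φR_n ≈ 168 kips

t_e = 0.707 × 0.3125 = 0.2209 in; A_we = 0.2209 × 12.5 = 2.762 in².
Directional factor: 1.0 + 0.5 sin^1.5(90°) = 1.5.
F_nw = 0.6 × 90 × 1.5 = 81 ksi.
φR_n = 0.75 × 81 × 2.762 = 167.8 kips.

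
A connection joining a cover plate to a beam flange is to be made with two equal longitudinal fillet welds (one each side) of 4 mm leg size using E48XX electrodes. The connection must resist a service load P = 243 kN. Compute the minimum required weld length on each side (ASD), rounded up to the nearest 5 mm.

L = 300 mm on each side

E48XX → F_EXX = 480 MPa.
Throat t_e = 0.707 × 4 = 2.828 mm.
r_n/Ω = (0.6 × 480 × 2.828) / 2.0 = 407.2 N/mm = 0.4072 kN/mm.
L_req = P / (r_n/Ω) = 243 / 0.4072 = 596.7 mm total.
Per side: 596.7 / 2 = 298.4 mm.
Round up → use L = 300 mm on each side.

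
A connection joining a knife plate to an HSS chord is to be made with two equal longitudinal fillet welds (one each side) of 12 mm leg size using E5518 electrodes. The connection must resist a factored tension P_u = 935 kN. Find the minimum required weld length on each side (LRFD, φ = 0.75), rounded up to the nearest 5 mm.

L = 225 mm on each side

E55XX → F_EXX = 550 MPa.
Throat t_e = 0.707 × 12 = 8.484 mm.
φr_n = 0.75 × 0.6 × 550 × 8.484 × 10⁻³ = 2.1 kN/mm.
L_req = P_u / φr_n = 935 / 2.1 = 445.3 mm total.
Per side: 445.3 / 2 = 222.6 mm.
Round up → use L = 225 mm on each side.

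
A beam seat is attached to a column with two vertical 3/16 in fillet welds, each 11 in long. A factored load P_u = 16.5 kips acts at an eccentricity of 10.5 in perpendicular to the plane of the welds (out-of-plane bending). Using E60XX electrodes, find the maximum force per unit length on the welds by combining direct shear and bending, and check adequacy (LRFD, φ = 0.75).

E60XX → F_EXX = 60 ksi.
L_w = 2 × 11 = 22 in; section modulus (unit throat) S = 2 × L²/6 = 40.33 in².
Direct shear f_v = P/L_w = 16.5/22 = 0.75 kip/in.
Moment M = P × e = 16.5 × 10.5 = 173.25 kip·in; bending f_b = M/S = 4.295 kip/in.
f_max = √(f_v² + f_b²) = √(0.75² + 4.295²) = 4.36 kip/in.
φr_n = 0.75 × 0.6 × 60 × (0.707 × 0.1875) = 3.579 kip/in → NOT adequate.

f_max ≈ 4.36 kip/in; NOT adequate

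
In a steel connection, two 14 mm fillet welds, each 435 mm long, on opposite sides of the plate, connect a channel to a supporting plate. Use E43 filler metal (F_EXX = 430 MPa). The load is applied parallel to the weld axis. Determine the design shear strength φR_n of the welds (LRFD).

φR_n ≈ 1670 kN

Effective throat t_e = 0.707 × 14 = 9.898 mm.
Total length L = 870 mm; A_we = 9.898 × 870 = 8611 mm².
F_nw = 0.6 F_EXX = 0.6 × 430 = 258 MPa.
φR_n = 0.75 × 258 × 8611 × 10⁻³ = 1666 kN.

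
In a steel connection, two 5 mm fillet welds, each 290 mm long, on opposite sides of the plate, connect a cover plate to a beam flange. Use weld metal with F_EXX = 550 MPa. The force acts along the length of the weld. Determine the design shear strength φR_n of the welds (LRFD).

φR_n ≈ 507 kN

Effective throat t_e = 0.707 × 5 = 3.535 mm.
Total length L = 580 mm; A_we = 3.535 × 580 = 2050 mm².
F_nw = 0.6 F_EXX = 0.6 × 550 = 330 MPa.
φR_n = 0.75 × 330 × 2050 × 10⁻³ = 507.4 kN.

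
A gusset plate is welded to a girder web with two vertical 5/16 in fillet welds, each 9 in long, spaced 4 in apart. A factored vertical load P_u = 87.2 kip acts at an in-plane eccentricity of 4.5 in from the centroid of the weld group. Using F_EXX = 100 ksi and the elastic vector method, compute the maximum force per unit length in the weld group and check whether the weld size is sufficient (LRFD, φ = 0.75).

f_max ≈ 12.7 kip/in; NOT adequate

Total weld length L_w = 18 in. Treat welds as unit-width lines.
Polar moment about centroid: J = 2[d³/12 + d(b/2)²] = 2[9³/12 + 9×2²] = 193.5 in³.
Direct shear f_v = P/L_w = 87.2 / 18 = 4.844 kip/in (vertical).
Torsion M = P·e = 87.2 × 4.5 = 392.4 kip·in.
Critical point at (x, y) = (2, 4.5) from centroid. f_tx = M·y/J = 9.126 kip/in; f_ty = M·x/J = 4.056 kip/in.
Resultant f_max = √[f_tx² + (f_v + f_ty)²] = √[9.126² + (4.844 + 4.056)²] = 12.75 kip/in.
Capacity per unit length: φr_n = 0.75 × 0.6 × 100 × (0.707 × 0.3125) = 9.942 kip/in.
12.75 > 9.942 → NOT adequate.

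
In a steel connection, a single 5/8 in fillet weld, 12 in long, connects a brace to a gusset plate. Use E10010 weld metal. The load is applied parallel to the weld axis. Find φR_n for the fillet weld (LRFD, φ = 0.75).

E100XX → F_EXX = 100 ksi.
Effective throat t_e = 0.707 × 0.625 = 0.4419 in.
Total length L = 12 in; A_we = 0.4419 × 12 = 5.302 in².
F_nw = 0.6 F_EXX = 0.6 × 100 = 60 ksi.
φR_n = 0.75 × 60 × 5.302 = 238.6 kips.

φR_n ≈ 239 kips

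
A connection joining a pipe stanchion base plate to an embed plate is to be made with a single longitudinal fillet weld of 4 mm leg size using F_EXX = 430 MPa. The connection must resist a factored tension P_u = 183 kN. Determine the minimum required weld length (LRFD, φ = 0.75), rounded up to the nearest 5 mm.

Throat t_e = 0.707 × 4 = 2.828 mm.
φr_n = 0.75 × 0.6 × 430 × 2.828 × 10⁻³ = 0.5472 kN/mm.
L_req = P_u / φr_n = 183 / 0.5472 = 334.4 mm total.
Round up → use L = 335 mm.

L = 335 mm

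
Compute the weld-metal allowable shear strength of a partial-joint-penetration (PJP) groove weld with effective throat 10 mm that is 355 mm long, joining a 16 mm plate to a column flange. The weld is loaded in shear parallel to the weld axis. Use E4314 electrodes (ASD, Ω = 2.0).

E43XX → F_EXX = 430 MPa.
Effective throat (given) t_e = 10 mm.
A_we = 10 × 355 = 3550 mm².
F_nw = 0.6 F_EXX = 258 MPa.
R_n/Ω = (258 × 3550) / 2.0 × 10⁻³ = 457.9 kN.

R_n/Ω ≈ 458 kN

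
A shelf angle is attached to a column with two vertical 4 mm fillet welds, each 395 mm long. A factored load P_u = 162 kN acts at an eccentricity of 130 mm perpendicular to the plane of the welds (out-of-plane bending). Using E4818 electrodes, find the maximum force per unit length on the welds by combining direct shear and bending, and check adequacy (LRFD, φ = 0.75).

f_max ≈ 454 N/mm; adequate

E48XX → F_EXX = 480 MPa.
L_w = 2 × 395 = 790 mm; section modulus (unit throat) S = 2 × L²/6 = 52010 mm².
Direct shear f_v = P/L_w = 162×10³/790 = 205.1 N/mm.
Moment M = P × e = 162×10³ × 130 = 21060000 N·mm; bending f_b = M/S = 404.9 N/mm.
f_max = √(f_v² + f_b²) = √(205.1² + 404.9²) = 453.9 N/mm.
φr_n = 0.75 × 0.6 × 480 × (0.707 × 4) = 610.8 N/mm → adequate.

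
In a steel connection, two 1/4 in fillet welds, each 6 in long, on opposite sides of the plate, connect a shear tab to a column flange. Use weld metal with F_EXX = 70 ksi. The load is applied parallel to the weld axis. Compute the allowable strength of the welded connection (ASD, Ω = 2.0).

Effective throat t_e = 0.707 × 0.25 = 0.1767 in.
Total length L = 12 in; A_we = 0.1767 × 12 = 2.121 in².
F_nw = 0.6 F_EXX = 0.6 × 70 = 42 ksi.
R_n = 42 × 2.121 = 89.08 kip; R_n/Ω = 89.08/2.0 = 44.54 kip.

R_n/Ω ≈ 44.5 kip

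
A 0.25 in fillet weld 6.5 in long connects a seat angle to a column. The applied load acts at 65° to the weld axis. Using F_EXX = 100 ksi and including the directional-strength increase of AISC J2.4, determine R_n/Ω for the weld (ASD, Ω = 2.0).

t_e = 0.707 × 0.25 = 0.1767 in; A_we = 0.1767 × 6.5 = 1.149 in².
Directional factor: 1.0 + 0.5 sin^1.5(65°) = 1.431.
F_nw = 0.6 × 100 × 1.431 = 85.88 ksi.
R_n/Ω = (85.88 × 1.149) / 2.0 = 49.34 kips.

R_n/Ω ≈ 49.3 kips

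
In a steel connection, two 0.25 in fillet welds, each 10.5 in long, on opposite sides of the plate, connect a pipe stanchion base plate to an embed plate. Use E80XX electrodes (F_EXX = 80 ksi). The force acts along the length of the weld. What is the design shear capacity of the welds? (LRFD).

Effective throat t_e = 0.707 × 0.25 = 0.1767 in.
Total length L = 21 in; A_we = 0.1767 × 21 = 3.712 in².
F_nw = 0.6 F_EXX = 0.6 × 80 = 48 ksi.
φR_n = 0.75 × 48 × 3.712 = 133.6 kip.

φR_n ≈ 134 kip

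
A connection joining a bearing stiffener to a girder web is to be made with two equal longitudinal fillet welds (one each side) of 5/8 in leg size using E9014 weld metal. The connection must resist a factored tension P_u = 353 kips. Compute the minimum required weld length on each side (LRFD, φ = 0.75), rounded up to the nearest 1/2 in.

L = 10 in on each side

E90XX → F_EXX = 90 ksi.
Throat t_e = 0.707 × 0.625 = 0.4419 in.
φr_n = 0.75 × 0.6 × 90 × 0.4419 = 17.9 kips/in.
L_req = P_u / φr_n = 353 / 17.9 = 19.73 in total.
Per side: 19.73 / 2 = 9.863 in.
Round up → use L = 10 in on each side.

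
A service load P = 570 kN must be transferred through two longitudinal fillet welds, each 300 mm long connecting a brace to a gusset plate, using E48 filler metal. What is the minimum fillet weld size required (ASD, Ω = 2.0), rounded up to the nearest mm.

E48XX → F_EXX = 480 MPa.
Total weld length L = 600 mm.
Required throat t_e = P × Ω / (0.6 F_EXX × L) = 570 × 2.0 / (0.6 × 480 × 600 × 10⁻³) = 6.597 mm.
Required leg w = t_e / 0.707 = 9.331 mm → use 10 mm.

w = 10 mm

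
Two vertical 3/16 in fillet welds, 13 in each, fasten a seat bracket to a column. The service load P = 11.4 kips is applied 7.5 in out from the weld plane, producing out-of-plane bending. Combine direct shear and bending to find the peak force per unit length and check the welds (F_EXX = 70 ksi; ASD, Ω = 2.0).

f_max ≈ 1.58 kip/in; adequate

L_w = 2 × 13 = 26 in; section modulus (unit throat) S = 2 × L²/6 = 56.33 in².
Direct shear f_v = P/L_w = 11.4/26 = 0.4385 kip/in.
Moment M = P × e = 11.4 × 7.5 = 85.5 kip·in; bending f_b = M/S = 1.518 kip/in.
f_max = √(f_v² + f_b²) = √(0.4385² + 1.518²) = 1.58 kip/in.
r_n/Ω = (1/2.0) × 0.6 × 70 × (0.707 × 0.1875) = 2.784 kip/in → adequate.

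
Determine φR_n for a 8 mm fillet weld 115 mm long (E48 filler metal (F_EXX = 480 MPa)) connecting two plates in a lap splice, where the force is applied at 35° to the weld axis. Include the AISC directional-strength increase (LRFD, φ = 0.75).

t_e = 0.707 × 8 = 5.656 mm; A_we = 5.656 × 115 = 650.4 mm².
Directional factor: 1.0 + 0.5 sin^1.5(35°) = 1.217.
F_nw = 0.6 × 480 × 1.217 = 350.6 MPa.
φR_n = 0.75 × 350.6 × 650.4 × 10⁻³ = 171 kN.

φR_n ≈ 171 kN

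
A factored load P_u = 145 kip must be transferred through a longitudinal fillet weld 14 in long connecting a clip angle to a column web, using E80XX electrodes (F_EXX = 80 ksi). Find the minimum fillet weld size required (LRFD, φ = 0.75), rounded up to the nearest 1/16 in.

Total weld length L = 14 in.
Required throat t_e = P_u / (φ × 0.6 F_EXX × L) = 145 / (0.75 × 0.6 × 80 × 14) = 0.2877 in.
Required leg w = t_e / 0.707 = 0.4069 in → use 7/16 in.

w = 7/16 in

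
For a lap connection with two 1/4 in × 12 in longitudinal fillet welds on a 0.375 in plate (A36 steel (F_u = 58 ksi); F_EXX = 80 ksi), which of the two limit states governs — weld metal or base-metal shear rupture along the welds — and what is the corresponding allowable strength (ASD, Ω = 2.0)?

t_e = 0.707 × 0.25 = 0.1767 in; L = 24 in.
Weld metal: R_n/Ω = (1/2.0) × 0.6 × 80 × 0.1767 × 24 = 101.8 kip.
Base metal (shear rupture): R_n/Ω = (1/2.0) × 0.6 × 58 × 0.375 × 24 = 156.6 kip.
Governing: weld metal.

R_n/Ω ≈ 102 kip (weld metal governs)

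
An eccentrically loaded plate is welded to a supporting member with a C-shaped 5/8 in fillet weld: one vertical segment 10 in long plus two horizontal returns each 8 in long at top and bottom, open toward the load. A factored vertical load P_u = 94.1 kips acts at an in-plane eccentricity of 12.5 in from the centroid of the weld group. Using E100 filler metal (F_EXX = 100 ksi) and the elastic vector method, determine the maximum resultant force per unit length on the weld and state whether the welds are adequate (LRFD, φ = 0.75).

f_max ≈ 16 kip/in; adequate

Total weld length L_w = 26 in. Treat welds as unit-width lines.
Centroid: x̄ = 2×8×4 / 26 = 2.462 in from the vertical weld.
Polar moment about centroid: J = I_x + I_y = [10³/12 + 2×8×5²] + [10×2.462² + 2(8³/12 + 8×1.538²)] = 667.1 in³.
Direct shear f_v = P/L_w = 94.1 / 26 = 3.619 kip/in (vertical).
Torsion M = P·e = 94.1 × 12.5 = 1176.2 kip·in.
Critical point at (x, y) = (5.538, 5) from centroid. f_tx = M·y/J = 8.816 kip/in; f_ty = M·x/J = 9.765 kip/in.
Resultant f_max = √[f_tx² + (f_v + f_ty)²] = √[8.816² + (3.619 + 9.765)²] = 16.03 kip/in.
Capacity per unit length: φr_n = 0.75 × 0.6 × 100 × (0.707 × 0.625) = 19.88 kip/in.
16.03 ≤ 19.88 → adequate.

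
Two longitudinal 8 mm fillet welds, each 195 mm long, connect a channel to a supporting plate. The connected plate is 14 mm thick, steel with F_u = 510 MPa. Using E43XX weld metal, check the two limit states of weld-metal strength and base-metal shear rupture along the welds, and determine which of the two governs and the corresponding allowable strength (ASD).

E43XX → F_EXX = 430 MPa.
t_e = 0.707 × 8 = 5.656 mm; L = 390 mm.
Weld metal: R_n/Ω = (1/2.0) × 0.6 × 430 × 5.656 × 390 × 10⁻³ = 284.6 kN.
Base metal (shear rupture): R_n/Ω = (1/2.0) × 0.6 × 510 × 14 × 390 × 10⁻³ = 835.4 kN.
Governing: weld metal.

R_n/Ω ≈ 285 kN (weld metal governs)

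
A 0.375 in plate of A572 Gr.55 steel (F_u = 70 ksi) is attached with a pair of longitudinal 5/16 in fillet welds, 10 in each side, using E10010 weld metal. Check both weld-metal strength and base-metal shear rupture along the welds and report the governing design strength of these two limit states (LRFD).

E100XX → F_EXX = 100 ksi.
t_e = 0.707 × 0.3125 = 0.2209 in; L = 20 in.
Weld metal: φR_n = 0.75 × 0.6 × 100 × 0.2209 × 20 = 198.8 kip.
Base metal (shear rupture): φR_n = 0.75 × 0.6 × 70 × 0.375 × 20 = 236.2 kip.
Governing: weld metal.

φR_n ≈ 199 kip (weld metal governs)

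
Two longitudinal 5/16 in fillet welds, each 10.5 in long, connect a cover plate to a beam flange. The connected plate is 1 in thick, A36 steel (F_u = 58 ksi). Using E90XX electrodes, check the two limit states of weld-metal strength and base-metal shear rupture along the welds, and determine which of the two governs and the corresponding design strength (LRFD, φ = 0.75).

φR_n ≈ 188 kips (weld metal governs)

E90XX → F_EXX = 90 ksi.
t_e = 0.707 × 0.3125 = 0.2209 in; L = 21 in.
Weld metal: φR_n = 0.75 × 0.6 × 90 × 0.2209 × 21 = 187.9 kips.
Base metal (shear rupture): φR_n = 0.75 × 0.6 × 58 × 1 × 21 = 548.1 kips.
Governing: weld metal.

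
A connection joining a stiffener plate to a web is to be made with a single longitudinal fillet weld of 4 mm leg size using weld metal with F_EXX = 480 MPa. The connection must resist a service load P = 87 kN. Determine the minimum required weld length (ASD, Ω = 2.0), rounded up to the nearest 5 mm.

L = 215 mm

Throat t_e = 0.707 × 4 = 2.828 mm.
r_n/Ω = (0.6 × 480 × 2.828) / 2.0 = 407.2 N/mm = 0.4072 kN/mm.
L_req = P / (r_n/Ω) = 87 / 0.4072 = 213.6 mm total.
Round up → use L = 215 mm.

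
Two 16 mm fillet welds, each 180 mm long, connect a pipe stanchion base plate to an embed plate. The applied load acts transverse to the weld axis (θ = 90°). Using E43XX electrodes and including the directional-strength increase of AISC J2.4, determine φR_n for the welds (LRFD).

φR_n ≈ 1180 kN

E43XX → F_EXX = 430 MPa.
t_e = 0.707 × 16 = 11.31 mm; A_we = 11.31 × 360 = 4072 mm².
Directional factor: 1.0 + 0.5 sin^1.5(90°) = 1.5.
F_nw = 0.6 × 430 × 1.5 = 387 MPa.
φR_n = 0.75 × 387 × 4072 × 10⁻³ = 1182 kN.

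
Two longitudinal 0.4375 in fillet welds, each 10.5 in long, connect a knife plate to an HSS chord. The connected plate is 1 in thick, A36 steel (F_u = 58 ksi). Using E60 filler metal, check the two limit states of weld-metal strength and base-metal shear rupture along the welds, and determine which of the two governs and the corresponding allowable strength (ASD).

E60XX → F_EXX = 60 ksi.
t_e = 0.707 × 0.4375 = 0.3093 in; L = 21 in.
Weld metal: R_n/Ω = (1/2.0) × 0.6 × 60 × 0.3093 × 21 = 116.9 kips.
Base metal (shear rupture): R_n/Ω = (1/2.0) × 0.6 × 58 × 1 × 21 = 365.4 kips.
Governing: weld metal.

R_n/Ω ≈ 117 kips (weld metal governs)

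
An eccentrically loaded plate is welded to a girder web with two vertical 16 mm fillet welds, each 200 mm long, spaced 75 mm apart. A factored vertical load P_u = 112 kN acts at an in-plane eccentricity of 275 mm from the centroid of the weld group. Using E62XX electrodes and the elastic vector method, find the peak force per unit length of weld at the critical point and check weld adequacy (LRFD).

E62XX → F_EXX = 620 MPa.
Total weld length L_w = 400 mm. Treat welds as unit-width lines.
Polar moment about centroid: J = 2[d³/12 + d(b/2)²] = 2[200³/12 + 200×37.5²] = 1896000 mm³.
Direct shear f_v = P/L_w = 112×10³ / 400 = 280 N/mm (vertical).
Torsion M = P·e = 112×10³ × 275 = 30800000 N·mm.
Critical point at (x, y) = (37.5, 100) from centroid. f_tx = M·y/J = 1625 N/mm; f_ty = M·x/J = 609.2 N/mm.
Resultant f_max = √[f_tx² + (f_v + f_ty)²] = √[1625² + (280 + 609.2)²] = 1852 N/mm.
Capacity per unit length: φr_n = 0.75 × 0.6 × 620 × (0.707 × 16) = 3156 N/mm.
1852 ≤ 3156 → adequate.

f_max ≈ 1850 N/mm; adequate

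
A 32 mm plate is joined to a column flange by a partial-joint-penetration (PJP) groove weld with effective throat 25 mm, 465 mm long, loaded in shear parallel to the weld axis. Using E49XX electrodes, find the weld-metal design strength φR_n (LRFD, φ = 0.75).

E49XX → F_EXX = 490 MPa.
Effective throat (given) t_e = 25 mm.
A_we = 25 × 465 = 11620 mm².
F_nw = 0.6 F_EXX = 294 MPa.
φR_n = 0.75 × 294 × 11620 × 10⁻³ = 2563 kN.

φR_n ≈ 2560 kN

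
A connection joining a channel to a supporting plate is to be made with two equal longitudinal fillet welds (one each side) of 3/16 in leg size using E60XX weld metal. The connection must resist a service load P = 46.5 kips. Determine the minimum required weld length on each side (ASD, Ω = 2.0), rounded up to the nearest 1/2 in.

E60XX → F_EXX = 60 ksi.
Throat t_e = 0.707 × 0.1875 = 0.1326 in.
r_n/Ω = (0.6 × 60 × 0.1326) / 2.0 = 2.386 kip/in.
L_req = P / (r_n/Ω) = 46.5 / 2.386 = 19.49 in total.
Per side: 19.49 / 2 = 9.744 in.
Round up → use L = 10 in on each side.

L = 10 in on each side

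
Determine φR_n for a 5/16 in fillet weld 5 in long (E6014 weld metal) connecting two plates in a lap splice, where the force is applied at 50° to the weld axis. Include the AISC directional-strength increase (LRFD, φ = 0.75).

E60XX → F_EXX = 60 ksi.
t_e = 0.707 × 0.3125 = 0.2209 in; A_we = 0.2209 × 5 = 1.105 in².
Directional factor: 1.0 + 0.5 sin^1.5(50°) = 1.335.
F_nw = 0.6 × 60 × 1.335 = 48.07 ksi.
φR_n = 0.75 × 48.07 × 1.105 = 39.83 kips.

φR_n ≈ 39.8 kips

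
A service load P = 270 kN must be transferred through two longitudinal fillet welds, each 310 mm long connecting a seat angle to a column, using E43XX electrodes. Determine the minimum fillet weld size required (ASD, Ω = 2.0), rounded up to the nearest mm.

E43XX → F_EXX = 430 MPa.
Total weld length L = 620 mm.
Required throat t_e = P × Ω / (0.6 F_EXX × L) = 270 × 2.0 / (0.6 × 430 × 620 × 10⁻³) = 3.376 mm.
Required leg w = t_e / 0.707 = 4.775 mm → use 5 mm.

w = 5 mm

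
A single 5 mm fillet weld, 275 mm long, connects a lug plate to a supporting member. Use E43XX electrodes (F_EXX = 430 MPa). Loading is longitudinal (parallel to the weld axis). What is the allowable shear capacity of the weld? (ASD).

R_n/Ω ≈ 125 kN

Effective throat t_e = 0.707 × 5 = 3.535 mm.
Total length L = 275 mm; A_we = 3.535 × 275 = 972.1 mm².
F_nw = 0.6 F_EXX = 0.6 × 430 = 258 MPa.
R_n = 258 × 972.1 × 10⁻³ = 250.8 kN; R_n/Ω = 250.8/2.0 = 125.4 kN.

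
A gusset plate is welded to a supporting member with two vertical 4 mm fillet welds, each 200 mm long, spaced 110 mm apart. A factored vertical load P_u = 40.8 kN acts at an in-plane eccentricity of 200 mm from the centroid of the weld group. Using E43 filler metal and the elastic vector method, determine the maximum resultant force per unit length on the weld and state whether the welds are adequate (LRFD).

f_max ≈ 425 N/mm; adequate

E43XX → F_EXX = 430 MPa.
Total weld length L_w = 400 mm. Treat welds as unit-width lines.
Polar moment about centroid: J = 2[d³/12 + d(b/2)²] = 2[200³/12 + 200×55²] = 2543000 mm³.
Direct shear f_v = P/L_w = 40.8×10³ / 400 = 102 N/mm (vertical).
Torsion M = P·e = 40.8×10³ × 200 = 8160000 N·mm.
Critical point at (x, y) = (55, 100) from centroid. f_tx = M·y/J = 320.8 N/mm; f_ty = M·x/J = 176.5 N/mm.
Resultant f_max = √[f_tx² + (f_v + f_ty)²] = √[320.8² + (102 + 176.5)²] = 424.8 N/mm.
Capacity per unit length: φr_n = 0.75 × 0.6 × 430 × (0.707 × 4) = 547.2 N/mm.
424.8 ≤ 547.2 → adequate.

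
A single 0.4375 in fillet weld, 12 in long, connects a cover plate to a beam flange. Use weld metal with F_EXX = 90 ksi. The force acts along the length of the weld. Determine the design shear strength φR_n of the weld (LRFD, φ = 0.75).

φR_n ≈ 150 kips

Effective throat t_e = 0.707 × 0.4375 = 0.3093 in.
Total length L = 12 in; A_we = 0.3093 × 12 = 3.712 in².
F_nw = 0.6 F_EXX = 0.6 × 90 = 54 ksi.
φR_n = 0.75 × 54 × 3.712 = 150.3 kips.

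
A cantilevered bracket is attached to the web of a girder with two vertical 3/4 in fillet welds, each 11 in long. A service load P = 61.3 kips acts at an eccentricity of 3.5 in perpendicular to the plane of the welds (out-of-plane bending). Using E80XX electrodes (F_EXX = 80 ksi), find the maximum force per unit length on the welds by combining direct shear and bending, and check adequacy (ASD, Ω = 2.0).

L_w = 2 × 11 = 22 in; section modulus (unit throat) S = 2 × L²/6 = 40.33 in².
Direct shear f_v = P/L_w = 61.3/22 = 2.786 kip/in.
Moment M = P × e = 61.3 × 3.5 = 214.55 kip·in; bending f_b = M/S = 5.319 kip/in.
f_max = √(f_v² + f_b²) = √(2.786² + 5.319²) = 6.005 kip/in.
r_n/Ω = (1/2.0) × 0.6 × 80 × (0.707 × 0.75) = 12.73 kip/in → adequate.

f_max ≈ 6.01 kip/in; adequate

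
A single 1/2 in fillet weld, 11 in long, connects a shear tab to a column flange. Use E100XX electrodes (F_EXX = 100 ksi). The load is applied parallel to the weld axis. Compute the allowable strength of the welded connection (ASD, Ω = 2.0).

R_n/Ω ≈ 117 kip

Effective throat t_e = 0.707 × 0.5 = 0.3535 in.
Total length L = 11 in; A_we = 0.3535 × 11 = 3.888 in².
F_nw = 0.6 F_EXX = 0.6 × 100 = 60 ksi.
R_n = 60 × 3.888 = 233.3 kip; R_n/Ω = 233.3/2.0 = 116.7 kip.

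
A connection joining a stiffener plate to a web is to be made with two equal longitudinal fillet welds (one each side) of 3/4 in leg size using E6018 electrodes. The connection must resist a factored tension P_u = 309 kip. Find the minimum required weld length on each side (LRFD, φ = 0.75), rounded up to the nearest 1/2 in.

E60XX → F_EXX = 60 ksi.
Throat t_e = 0.707 × 0.75 = 0.5302 in.
φr_n = 0.75 × 0.6 × 60 × 0.5302 = 14.32 kip/in.
L_req = P_u / φr_n = 309 / 14.32 = 21.58 in total.
Per side: 21.58 / 2 = 10.79 in.
Round up → use L = 11 in on each side.

L = 11 in on each side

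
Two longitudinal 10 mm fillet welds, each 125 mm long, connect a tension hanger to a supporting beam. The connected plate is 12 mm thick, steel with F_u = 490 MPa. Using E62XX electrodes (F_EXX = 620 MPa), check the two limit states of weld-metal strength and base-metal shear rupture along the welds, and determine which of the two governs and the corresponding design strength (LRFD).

t_e = 0.707 × 10 = 7.07 mm; L = 250 mm.
Weld metal: φR_n = 0.75 × 0.6 × 620 × 7.07 × 250 × 10⁻³ = 493.1 kN.
Base metal (shear rupture): φR_n = 0.75 × 0.6 × 490 × 12 × 250 × 10⁻³ = 661.5 kN.
Governing: weld metal.

φR_n ≈ 493 kN (weld metal governs)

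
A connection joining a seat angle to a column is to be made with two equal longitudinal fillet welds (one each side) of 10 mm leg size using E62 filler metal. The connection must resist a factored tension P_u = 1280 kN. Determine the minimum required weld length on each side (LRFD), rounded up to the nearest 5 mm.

E62XX → F_EXX = 620 MPa.
Throat t_e = 0.707 × 10 = 7.07 mm.
φr_n = 0.75 × 0.6 × 620 × 7.07 × 10⁻³ = 1.973 kN/mm.
L_req = P_u / φr_n = 1280 / 1.973 = 648.9 mm total.
Per side: 648.9 / 2 = 324.5 mm.
Round up → use L = 325 mm on each side.

L = 325 mm on each side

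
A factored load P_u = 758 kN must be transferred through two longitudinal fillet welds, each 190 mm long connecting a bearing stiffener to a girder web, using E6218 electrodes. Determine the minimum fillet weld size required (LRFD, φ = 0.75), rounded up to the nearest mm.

w = 11 mm

E62XX → F_EXX = 620 MPa.
Total weld length L = 380 mm.
Required throat t_e = P_u / (φ × 0.6 F_EXX × L) = 758 / (0.75 × 0.6 × 620 × 380 × 10⁻³) = 7.15 mm.
Required leg w = t_e / 0.707 = 10.11 mm → use 11 mm.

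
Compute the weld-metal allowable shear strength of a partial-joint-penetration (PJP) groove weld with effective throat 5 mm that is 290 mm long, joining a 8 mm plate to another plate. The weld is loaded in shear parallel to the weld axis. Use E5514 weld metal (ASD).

R_n/Ω ≈ 239 kN

E55XX → F_EXX = 550 MPa.
Effective throat (given) t_e = 5 mm.
A_we = 5 × 290 = 1450 mm².
F_nw = 0.6 F_EXX = 330 MPa.
R_n/Ω = (330 × 1450) / 2.0 × 10⁻³ = 239.2 kN.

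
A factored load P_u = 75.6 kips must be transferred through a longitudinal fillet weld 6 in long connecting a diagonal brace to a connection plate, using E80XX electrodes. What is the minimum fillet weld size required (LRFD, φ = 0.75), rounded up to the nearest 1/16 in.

w = 1/2 in

E80XX → F_EXX = 80 ksi.
Total weld length L = 6 in.
Required throat t_e = P_u / (φ × 0.6 F_EXX × L) = 75.6 / (0.75 × 0.6 × 80 × 6) = 0.35 in.
Required leg w = t_e / 0.707 = 0.495 in → use 1/2 in.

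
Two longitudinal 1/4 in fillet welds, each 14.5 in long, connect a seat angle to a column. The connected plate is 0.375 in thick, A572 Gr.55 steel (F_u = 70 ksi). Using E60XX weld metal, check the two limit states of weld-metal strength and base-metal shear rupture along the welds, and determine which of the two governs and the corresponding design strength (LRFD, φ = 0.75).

E60XX → F_EXX = 60 ksi.
t_e = 0.707 × 0.25 = 0.1767 in; L = 29 in.
Weld metal: φR_n = 0.75 × 0.6 × 60 × 0.1767 × 29 = 138.4 kip.
Base metal (shear rupture): φR_n = 0.75 × 0.6 × 70 × 0.375 × 29 = 342.6 kip.
Governing: weld metal.

φR_n ≈ 138 kip (weld metal governs)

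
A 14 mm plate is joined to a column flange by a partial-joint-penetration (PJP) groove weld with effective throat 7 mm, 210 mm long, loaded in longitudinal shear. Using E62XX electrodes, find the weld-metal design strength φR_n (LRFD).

E62XX → F_EXX = 620 MPa.
Effective throat (given) t_e = 7 mm.
A_we = 7 × 210 = 1470 mm².
F_nw = 0.6 F_EXX = 372 MPa.
φR_n = 0.75 × 372 × 1470 × 10⁻³ = 410.1 kN.

φR_n ≈ 410 kN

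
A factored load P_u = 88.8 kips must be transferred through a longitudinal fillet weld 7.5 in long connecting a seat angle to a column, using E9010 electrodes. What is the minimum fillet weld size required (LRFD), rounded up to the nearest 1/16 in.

E90XX → F_EXX = 90 ksi.
Total weld length L = 7.5 in.
Required throat t_e = P_u / (φ × 0.6 F_EXX × L) = 88.8 / (0.75 × 0.6 × 90 × 7.5) = 0.2923 in.
Required leg w = t_e / 0.707 = 0.4135 in → use 7/16 in.

w = 7/16 in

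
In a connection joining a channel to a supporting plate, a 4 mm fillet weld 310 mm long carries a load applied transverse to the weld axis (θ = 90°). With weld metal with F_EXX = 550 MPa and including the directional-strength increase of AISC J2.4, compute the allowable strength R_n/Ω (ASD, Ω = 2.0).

R_n/Ω ≈ 217 kN

t_e = 0.707 × 4 = 2.828 mm; A_we = 2.828 × 310 = 876.7 mm².
Directional factor: 1.0 + 0.5 sin^1.5(90°) = 1.5.
F_nw = 0.6 × 550 × 1.5 = 495 MPa.
R_n/Ω = (495 × 876.7) / 2.0 × 10⁻³ = 217 kN.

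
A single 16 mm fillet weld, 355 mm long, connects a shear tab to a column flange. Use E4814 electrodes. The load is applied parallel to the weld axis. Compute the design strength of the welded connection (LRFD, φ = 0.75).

φR_n ≈ 867 kN

E48XX → F_EXX = 480 MPa.
Effective throat t_e = 0.707 × 16 = 11.31 mm.
Total length L = 355 mm; A_we = 11.31 × 355 = 4016 mm².
F_nw = 0.6 F_EXX = 0.6 × 480 = 288 MPa.
φR_n = 0.75 × 288 × 4016 × 10⁻³ = 867.4 kN.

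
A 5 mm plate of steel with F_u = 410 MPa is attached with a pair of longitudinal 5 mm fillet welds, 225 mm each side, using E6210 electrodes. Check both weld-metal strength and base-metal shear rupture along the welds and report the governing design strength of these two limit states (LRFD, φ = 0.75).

E62XX → F_EXX = 620 MPa.
t_e = 0.707 × 5 = 3.535 mm; L = 450 mm.
Weld metal: φR_n = 0.75 × 0.6 × 620 × 3.535 × 450 × 10⁻³ = 443.8 kN.
Base metal (shear rupture): φR_n = 0.75 × 0.6 × 410 × 5 × 450 × 10⁻³ = 415.1 kN.
Governing: base-metal shear rupture.

φR_n ≈ 415 kN (base-metal shear rupture governs)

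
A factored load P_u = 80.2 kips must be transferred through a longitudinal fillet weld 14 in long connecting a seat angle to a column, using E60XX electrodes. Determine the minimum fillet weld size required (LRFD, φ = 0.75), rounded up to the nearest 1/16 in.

E60XX → F_EXX = 60 ksi.
Total weld length L = 14 in.
Required throat t_e = P_u / (φ × 0.6 F_EXX × L) = 80.2 / (0.75 × 0.6 × 60 × 14) = 0.2122 in.
Required leg w = t_e / 0.707 = 0.3001 in → use 5/16 in.

w = 5/16 in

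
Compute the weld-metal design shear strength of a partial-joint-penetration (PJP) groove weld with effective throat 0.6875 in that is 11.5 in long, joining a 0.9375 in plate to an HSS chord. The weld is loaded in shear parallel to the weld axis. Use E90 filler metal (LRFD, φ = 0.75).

E90XX → F_EXX = 90 ksi.
Effective throat (given) t_e = 0.6875 in.
A_we = 0.6875 × 11.5 = 7.906 in².
F_nw = 0.6 F_EXX = 54 ksi.
φR_n = 0.75 × 54 × 7.906 = 320.2 kips.

φR_n ≈ 320 kips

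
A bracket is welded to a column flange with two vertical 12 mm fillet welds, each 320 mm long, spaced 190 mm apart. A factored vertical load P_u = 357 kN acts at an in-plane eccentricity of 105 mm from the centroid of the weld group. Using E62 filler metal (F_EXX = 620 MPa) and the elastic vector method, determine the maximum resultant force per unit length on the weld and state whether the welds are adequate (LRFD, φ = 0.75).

f_max ≈ 1020 N/mm; adequate

Total weld length L_w = 640 mm. Treat welds as unit-width lines.
Polar moment about centroid: J = 2[d³/12 + d(b/2)²] = 2[320³/12 + 320×95²] = 11240000 mm³.
Direct shear f_v = P/L_w = 357×10³ / 640 = 557.8 N/mm (vertical).
Torsion M = P·e = 357×10³ × 105 = 37485000 N·mm.
Critical point at (x, y) = (95, 160) from centroid. f_tx = M·y/J = 533.7 N/mm; f_ty = M·x/J = 316.9 N/mm.
Resultant f_max = √[f_tx² + (f_v + f_ty)²] = √[533.7² + (557.8 + 316.9)²] = 1025 N/mm.
Capacity per unit length: φr_n = 0.75 × 0.6 × 620 × (0.707 × 12) = 2367 N/mm.
1025 ≤ 2367 → adequate.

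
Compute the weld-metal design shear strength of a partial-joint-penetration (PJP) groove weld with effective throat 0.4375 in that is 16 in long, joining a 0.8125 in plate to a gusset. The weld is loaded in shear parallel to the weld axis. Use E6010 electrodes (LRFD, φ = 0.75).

E60XX → F_EXX = 60 ksi.
Effective throat (given) t_e = 0.4375 in.
A_we = 0.4375 × 16 = 7 in².
F_nw = 0.6 F_EXX = 36 ksi.
φR_n = 0.75 × 36 × 7 = 189 kip.

φR_n ≈ 189 kip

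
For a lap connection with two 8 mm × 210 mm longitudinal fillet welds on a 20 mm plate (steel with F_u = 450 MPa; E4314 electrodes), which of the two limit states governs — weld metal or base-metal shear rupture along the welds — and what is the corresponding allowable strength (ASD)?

R_n/Ω ≈ 306 kN (weld metal governs)

E43XX → F_EXX = 430 MPa.
t_e = 0.707 × 8 = 5.656 mm; L = 420 mm.
Weld metal: R_n/Ω = (1/2.0) × 0.6 × 430 × 5.656 × 420 × 10⁻³ = 306.4 kN.
Base metal (shear rupture): R_n/Ω = (1/2.0) × 0.6 × 450 × 20 × 420 × 10⁻³ = 1134 kN.
Governing: weld metal.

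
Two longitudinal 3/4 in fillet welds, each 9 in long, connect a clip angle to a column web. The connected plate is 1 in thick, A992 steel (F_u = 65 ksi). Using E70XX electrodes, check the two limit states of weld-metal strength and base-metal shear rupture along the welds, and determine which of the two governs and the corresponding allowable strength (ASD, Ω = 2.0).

R_n/Ω ≈ 200 kip (weld metal governs)

E70XX → F_EXX = 70 ksi.
t_e = 0.707 × 0.75 = 0.5302 in; L = 18 in.
Weld metal: R_n/Ω = (1/2.0) × 0.6 × 70 × 0.5302 × 18 = 200.4 kip.
Base metal (shear rupture): R_n/Ω = (1/2.0) × 0.6 × 65 × 1 × 18 = 351 kip.
Governing: weld metal.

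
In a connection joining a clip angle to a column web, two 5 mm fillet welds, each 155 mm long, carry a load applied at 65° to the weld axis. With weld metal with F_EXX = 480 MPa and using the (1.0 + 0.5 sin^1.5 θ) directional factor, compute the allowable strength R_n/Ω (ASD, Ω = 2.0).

t_e = 0.707 × 5 = 3.535 mm; A_we = 3.535 × 310 = 1096 mm².
Directional factor: 1.0 + 0.5 sin^1.5(65°) = 1.431.
F_nw = 0.6 × 480 × 1.431 = 412.2 MPa.
R_n/Ω = (412.2 × 1096) / 2.0 × 10⁻³ = 225.9 kN.

R_n/Ω ≈ 226 kN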